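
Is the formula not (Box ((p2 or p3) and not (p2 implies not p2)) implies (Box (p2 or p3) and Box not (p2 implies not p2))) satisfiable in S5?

1. not (Box ((p2 or p3) and not (p2 implies not p2)) implies (Box (p2 or p3) and Box not (p2 implies not p2))), w0
2. Box ((p2 or p3) and not (p2 implies not p2)), w0
3. not (Box (p2 or p3) and Box not (p2 implies not p2)), w0
4. (p2 or p3) and not (p2 implies not p2), w0
5. p2 or p3, w0
6. not (p2 implies not p2), w0
7. p2, w0
8. not Box not (p2 implies not p2), w0
9. p3, w0
10. p2 implies not p2, w1
11. (p2 or p3) and not (p2 implies not p2), w1
12. p2 or p3, w1
13. not (p2 implies not p2), w1
14. p2, w1
15. not p2, w1
Accessibility: w0Rw0, w0Rw1, w1Rw0, w1Rw1
Branch closes: p2 and not p2 both at w1.
All branches of the tableau close; one closing branch shown above.

No, unsatisfiable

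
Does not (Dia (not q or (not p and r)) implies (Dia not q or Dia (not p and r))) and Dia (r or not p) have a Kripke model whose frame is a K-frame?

No, unsatisfiable

1. not (Dia (not q or (not p and r)) implies (Dia not q or Dia (not p and r))) and Dia (r or not p), 0
2. not (Dia (not q or (not p and r)) implies (Dia not q or Dia (not p and r))), 0
3. Dia (r or not p), 0
4. Dia (not q or (not p and r)), 0
5. not (Dia not q or Dia (not p and r)), 0
6. not Dia not q, 0
7. not Dia (not p and r), 0
8. r or not p, 1
9. q, 1
10. not (not p and r), 1
11. not p, 1
12. not r, 1
13. not q or (not p and r), 2
14. q, 2
15. not (not p and r), 2
16. not p and r, 2
17. not p, 2
18. r, 2
19. not r, 2
Accessibility: 0R1, 0R2
Branch closes: r and not r both at 2.
Every branch closes; the branch above is one of them.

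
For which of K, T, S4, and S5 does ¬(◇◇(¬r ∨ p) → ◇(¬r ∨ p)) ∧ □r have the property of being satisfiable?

T-tableau for the formula:
1. ¬(◇◇(¬r ∨ p) → ◇(¬r ∨ p)) ∧ □r, w0
2. ¬(◇◇(¬r ∨ p) → ◇(¬r ∨ p)), w0
3. □r, w0
4. ◇◇(¬r ∨ p), w0
5. ¬◇(¬r ∨ p), w0
6. r, w0
7. ¬(¬r ∨ p), w0
8. ¬p, w0
9. ◇(¬r ∨ p), w1
10. r, w1
11. ¬(¬r ∨ p), w1
12. ¬p, w1
13. ¬r ∨ p, w2
14. p, w2
Accessibility: w0Rw0, w0Rw1, w1Rw1, w1Rw2, w2Rw2
Complete open branch: satisfiable in T, hence also in K (this T-model is also a K-model).
S4-tableau for the formula:
1. ¬(◇◇(¬r ∨ p) → ◇(¬r ∨ p)) ∧ □r, w0
2. ¬(◇◇(¬r ∨ p) → ◇(¬r ∨ p)), w0
3. □r, w0
4. ◇◇(¬r ∨ p), w0
5. ¬◇(¬r ∨ p), w0
6. r, w0
7. ¬(¬r ∨ p), w0
8. ¬p, w0
9. ◇(¬r ∨ p), w1
10. r, w1
11. ¬(¬r ∨ p), w1
12. ¬p, w1
13. ¬r ∨ p, w2
14. r, w2
15. ¬(¬r ∨ p), w2
16. ¬p, w2
17. p, w2
Accessibility: w0Rw0, w0Rw1, w0Rw2, w1Rw1, w1Rw2, w2Rw2
Branch closes: p and ¬p both at w2.
Every branch closes (one shown): unsatisfiable in S4, hence also in S5 (every S5-frame is an S4-frame).

K, T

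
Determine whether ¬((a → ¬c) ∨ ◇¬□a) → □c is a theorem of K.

Invalid (countermodel exists)

Tableau for the negation ¬(¬((a → ¬c) ∨ ◇¬□a) → □c):
1. ¬(¬((a → ¬c) ∨ ◇¬□a) → □c), w0
2. ¬((a → ¬c) ∨ ◇¬□a), w0   [¬→-rule on 1]
3. ¬□c, w0   [¬→-rule on 1]
4. ¬(a → ¬c), w0   [¬∨-rule on 2]
5. ¬◇¬□a, w0   [¬∨-rule on 2]
6. a, w0   [¬→-rule on 4]
7. c, w0   [¬→-rule on 4]
8. ¬c, w1   [¬□-rule on 3: fresh world w1, w0Rw1]
9. □a, w1   [¬◇-rule on 5 via w0Rw1]
Accessibility: w0Rw1
The negation has an open branch (countermodel exists).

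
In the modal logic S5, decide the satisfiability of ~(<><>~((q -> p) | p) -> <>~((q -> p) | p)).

Unsatisfiable

1. ~(<><>~((q -> p) | p) -> <>~((q -> p) | p)), u
2. <><>~((q -> p) | p), u   [~->-rule on 1]
3. ~<>~((q -> p) | p), u   [~->-rule on 1]
4. (q -> p) | p, u   [~<>-rule on 3 via uRu]
5. q -> p, u   [|-rule on 4 (branches; this branch)]
6. p, u   [->-rule on 5 (branches; this branch)]
7. <>~((q -> p) | p), v   [<>-rule on 2: fresh world v, uRv]
8. (q -> p) | p, v   [~<>-rule on 3 via uRv]
9. q -> p, v   [|-rule on 8 (branches; this branch)]
10. p, v   [->-rule on 9 (branches; this branch)]
11. ~((q -> p) | p), w   [<>-rule on 7: fresh world w, vRw]
12. ~(q -> p), w   [~|-rule on 11]
13. ~p, w   [~|-rule on 11]
14. q, w   [~->-rule on 12]
15. (q -> p) | p, w   [~<>-rule on 3 via uRw]
16. q -> p, w   [|-rule on 15 (branches; this branch)]
17. p, w   [->-rule on 16 (branches; this branch)]
Accessibility: uRu, uRv, uRw, vRu, vRv, vRw, wRu, wRv, wRw
Branch closes: p and ~p both at w.
Every branch closes; the branch above is one of them.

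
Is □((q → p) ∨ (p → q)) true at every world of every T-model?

Tableau for the negation ¬□((q → p) ∨ (p → q)):
1. ¬□((q → p) ∨ (p → q)), w0
2. ¬((q → p) ∨ (p → q)), w1
3. ¬(q → p), w1
4. ¬(p → q), w1
5. q, w1
6. ¬p, w1
7. p, w1
8. ¬q, w1
Accessibility: w0Rw0, w0Rw1, w1Rw1
Branch closes: p and ¬p both at w1.
Every branch of the negation's tableau closes; the branch above is one of them.

Valid in T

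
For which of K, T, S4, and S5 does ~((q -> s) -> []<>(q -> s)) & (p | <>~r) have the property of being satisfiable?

S5-tableau for the formula:
1. ~((q -> s) -> []<>(q -> s)) & (p | <>~r), 0
2. ~((q -> s) -> []<>(q -> s)), 0
3. p | <>~r, 0
4. q -> s, 0
5. ~[]<>(q -> s), 0
6. <>~r, 0
7. s, 0
8. ~<>(q -> s), 1
9. ~(q -> s), 0
10. q, 0
11. ~s, 0
Accessibility: 0R0, 0R1, 1R0, 1R1
Branch closes: s and ~s both at 0.
Every branch closes (one shown): unsatisfiable in S5.
S4-tableau for the formula:
1. ~((q -> s) -> []<>(q -> s)) & (p | <>~r), 0
2. ~((q -> s) -> []<>(q -> s)), 0
3. p | <>~r, 0
4. q -> s, 0
5. ~[]<>(q -> s), 0
6. <>~r, 0
7. s, 0
8. ~<>(q -> s), 1
9. ~(q -> s), 1
10. q, 1
11. ~s, 1
12. ~r, 2
Accessibility: 0R0, 0R1, 0R2, 1R1, 2R2
Complete open branch: satisfiable in S4, hence also in K, T (this S4-model is also a K-model and a T-model).

K, T, S4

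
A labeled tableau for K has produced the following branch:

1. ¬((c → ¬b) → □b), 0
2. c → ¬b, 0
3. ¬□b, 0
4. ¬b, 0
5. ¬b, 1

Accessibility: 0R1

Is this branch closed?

No world carries both an atom and its negation.

Open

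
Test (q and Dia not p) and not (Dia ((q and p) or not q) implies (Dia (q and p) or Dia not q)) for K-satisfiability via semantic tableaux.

No, unsatisfiable

1. (q and Dia not p) and not (Dia ((q and p) or not q) implies (Dia (q and p) or Dia not q)), 0
2. q and Dia not p, 0   [and-rule on 1]
3. not (Dia ((q and p) or not q) implies (Dia (q and p) or Dia not q)), 0   [and-rule on 1]
4. q, 0   [and-rule on 2]
5. Dia not p, 0   [and-rule on 2]
6. Dia ((q and p) or not q), 0   [neg-implies-rule on 3]
7. not (Dia (q and p) or Dia not q), 0   [neg-implies-rule on 3]
8. not Dia (q and p), 0   [neg-or-rule on 7]
9. not Dia not q, 0   [neg-or-rule on 7]
10. not p, 1   [Dia-rule on 5: fresh world 1, 0R1]
11. not (q and p), 1   [neg-Dia-rule on 8 via 0R1]
12. q, 1   [neg-Dia-rule on 9 via 0R1]
13. (q and p) or not q, 2   [Dia-rule on 6: fresh world 2, 0R2]
14. not (q and p), 2   [neg-Dia-rule on 8 via 0R2]
15. q, 2   [neg-Dia-rule on 9 via 0R2]
16. q and p, 2   [or-rule on 13 (branches; this branch)]
17. p, 2   [and-rule on 16]
18. not p, 2   [neg-and-rule on 14 (branches; this branch)]
Accessibility: 0R1, 0R2
Branch closes: p and not p both at 2.
(One branch shown.) All branches close.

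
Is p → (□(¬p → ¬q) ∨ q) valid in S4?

Invalid (countermodel exists)

Tableau for the negation ¬(p → (□(¬p → ¬q) ∨ q)):
1. ¬(p → (□(¬p → ¬q) ∨ q)), u
2. p, u   [¬→-rule on 1]
3. ¬(□(¬p → ¬q) ∨ q), u   [¬→-rule on 1]
4. ¬□(¬p → ¬q), u   [¬∨-rule on 3]
5. ¬q, u   [¬∨-rule on 3]
6. ¬(¬p → ¬q), v   [¬□-rule on 4: fresh world v, uRv]
7. ¬p, v   [¬→-rule on 6]
8. q, v   [¬→-rule on 6]
Accessibility: uRu, uRv, vRv
The negation has an open branch (countermodel exists).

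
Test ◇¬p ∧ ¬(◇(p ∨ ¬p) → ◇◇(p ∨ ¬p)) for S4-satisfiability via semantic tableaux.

Unsatisfiable

1. ◇¬p ∧ ¬(◇(p ∨ ¬p) → ◇◇(p ∨ ¬p)), w0
2. ◇¬p, w0   [∧-rule on 1]
3. ¬(◇(p ∨ ¬p) → ◇◇(p ∨ ¬p)), w0   [∧-rule on 1]
4. ◇(p ∨ ¬p), w0   [¬→-rule on 3]
5. ¬◇◇(p ∨ ¬p), w0   [¬→-rule on 3]
6. ¬◇(p ∨ ¬p), w0   [¬◇-rule on 5 via w0Rw0]
7. ¬(p ∨ ¬p), w0   [¬◇-rule on 6 via w0Rw0]
8. ¬p, w0   [¬∨-rule on 7]
9. p, w0   [¬∨-rule on 7]
Accessibility: w0Rw0
Branch closes: p and ¬p both at w0.
All branches of the tableau close; one closing branch shown above.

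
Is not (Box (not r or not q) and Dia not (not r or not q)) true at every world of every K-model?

Tableau for the negation Box (not r or not q) and Dia not (not r or not q):
1. Box (not r or not q) and Dia not (not r or not q), w0
2. Box (not r or not q), w0
3. Dia not (not r or not q), w0
4. not (not r or not q), w1
5. r, w1
6. q, w1
7. not r or not q, w1
8. not q, w1
Accessibility: w0Rw1
Branch closes: q and not q both at w1.
All branches of the negation close; one closing branch shown above.

Valid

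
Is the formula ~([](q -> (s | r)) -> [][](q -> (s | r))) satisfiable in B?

1. ~([](q -> (s | r)) -> [][](q -> (s | r))), u
2. [](q -> (s | r)), u   [~->-rule on 1]
3. ~[][](q -> (s | r)), u   [~->-rule on 1]
4. q -> (s | r), u   [[]-rule on 2 via uRu]
5. s | r, u   [->-rule on 4 (branches; this branch)]
6. r, u   [|-rule on 5 (branches; this branch)]
7. ~[](q -> (s | r)), v   [~[]-rule on 3: fresh world v, uRv]
8. q -> (s | r), v   [[]-rule on 2 via uRv]
9. s | r, v   [->-rule on 8 (branches; this branch)]
10. r, v   [|-rule on 9 (branches; this branch)]
11. ~(q -> (s | r)), w   [~[]-rule on 7: fresh world w, vRw]
12. q, w   [~->-rule on 11]
13. ~(s | r), w   [~->-rule on 11]
14. ~s, w   [~|-rule on 13]
15. ~r, w   [~|-rule on 13]
Accessibility: uRu, uRv, vRu, vRv, vRw, wRv, wRw

Satisfiable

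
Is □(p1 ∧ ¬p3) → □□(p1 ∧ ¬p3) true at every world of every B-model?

Not valid

Tableau for the negation ¬(□(p1 ∧ ¬p3) → □□(p1 ∧ ¬p3)):
1. ¬(□(p1 ∧ ¬p3) → □□(p1 ∧ ¬p3)), w0
2. □(p1 ∧ ¬p3), w0   [¬→-rule on 1]
3. ¬□□(p1 ∧ ¬p3), w0   [¬→-rule on 1]
4. p1 ∧ ¬p3, w0   [□-rule on 2 via w0Rw0]
5. p1, w0   [∧-rule on 4]
6. ¬p3, w0   [∧-rule on 4]
7. ¬□(p1 ∧ ¬p3), w1   [¬□-rule on 3: fresh world w1, w0Rw1]
8. p1 ∧ ¬p3, w1   [□-rule on 2 via w0Rw1]
9. p1, w1   [∧-rule on 8]
10. ¬p3, w1   [∧-rule on 8]
11. ¬(p1 ∧ ¬p3), w2   [¬□-rule on 7: fresh world w2, w1Rw2]
12. p3, w2   [¬∧-rule on 11 (branches; this branch)]
Accessibility: w0Rw0, w0Rw1, w1Rw0, w1Rw1, w1Rw2, w2Rw1, w2Rw2
The negation has an open branch (countermodel exists).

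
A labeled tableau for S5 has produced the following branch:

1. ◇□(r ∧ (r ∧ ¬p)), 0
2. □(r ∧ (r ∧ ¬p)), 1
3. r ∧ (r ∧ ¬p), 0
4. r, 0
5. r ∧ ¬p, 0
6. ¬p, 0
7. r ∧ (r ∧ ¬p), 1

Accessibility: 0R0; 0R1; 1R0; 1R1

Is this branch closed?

There is no literal clash: for every atom and world, at most one sign appears.

Not closed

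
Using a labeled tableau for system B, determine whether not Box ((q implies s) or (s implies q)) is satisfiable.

1. not Box ((q implies s) or (s implies q)), 0
2. not ((q implies s) or (s implies q)), 1   [neg-Box-rule on 1: fresh world 1, 0R1]
3. not (q implies s), 1   [neg-or-rule on 2]
4. not (s implies q), 1   [neg-or-rule on 2]
5. q, 1   [neg-implies-rule on 3]
6. not s, 1   [neg-implies-rule on 3]
7. s, 1   [neg-implies-rule on 4]
8. not q, 1   [neg-implies-rule on 4]
Accessibility: 0R0, 0R1, 1R0, 1R1
Branch closes: s and not s both at 1.
(One branch shown.) All branches close.

Unsatisfiable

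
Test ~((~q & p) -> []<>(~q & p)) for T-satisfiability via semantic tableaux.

Yes, satisfiable

1. ~((~q & p) -> []<>(~q & p)), w0
2. ~q & p, w0   [~->-rule on 1]
3. ~[]<>(~q & p), w0   [~->-rule on 1]
4. ~q, w0   [&-rule on 2]
5. p, w0   [&-rule on 2]
6. ~<>(~q & p), w1   [~[]-rule on 3: fresh world w1, w0Rw1]
7. ~(~q & p), w1   [~<>-rule on 6 via w1Rw1]
8. ~p, w1   [~&-rule on 7 (branches; this branch)]
Accessibility: w0Rw0, w0Rw1, w1Rw1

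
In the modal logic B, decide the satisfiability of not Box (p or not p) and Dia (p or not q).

1. not Box (p or not p) and Dia (p or not q), 0
2. not Box (p or not p), 0
3. Dia (p or not q), 0
4. not (p or not p), 1
5. not p, 1
6. p, 1
Accessibility: 0R0, 0R1, 1R0, 1R1
Branch closes: p and not p both at 1.
(One branch shown.) All branches close.

No, unsatisfiable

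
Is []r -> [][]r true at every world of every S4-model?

Valid

Tableau for the negation ~([]r -> [][]r):
1. ~([]r -> [][]r), 0
2. []r, 0
3. ~[][]r, 0
4. r, 0
5. ~[]r, 1
6. r, 1
7. ~r, 2
8. r, 2
Accessibility: 0R0, 0R1, 0R2, 1R1, 1R2, 2R2
Branch closes: r and ~r both at 2.
All branches of the negation close; one closing branch shown above.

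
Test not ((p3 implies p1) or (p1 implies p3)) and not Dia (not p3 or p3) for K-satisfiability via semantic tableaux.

1. not ((p3 implies p1) or (p1 implies p3)) and not Dia (not p3 or p3), 0
2. not ((p3 implies p1) or (p1 implies p3)), 0
3. not Dia (not p3 or p3), 0
4. not (p3 implies p1), 0
5. not (p1 implies p3), 0
6. p3, 0
7. not p1, 0
8. p1, 0
9. not p3, 0
Branch closes: p1 and not p1 both at 0.
(One branch shown.) All branches close.

Unsatisfiable (every branch closes)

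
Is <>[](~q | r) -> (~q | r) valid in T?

Tableau for the negation ~(<>[](~q | r) -> (~q | r)):
1. ~(<>[](~q | r) -> (~q | r)), 0
2. <>[](~q | r), 0
3. ~(~q | r), 0
4. q, 0
5. ~r, 0
6. [](~q | r), 1
7. ~q | r, 1
8. r, 1
Accessibility: 0R0, 0R1, 1R1
The negation has an open branch (countermodel exists).

Invalid (countermodel exists)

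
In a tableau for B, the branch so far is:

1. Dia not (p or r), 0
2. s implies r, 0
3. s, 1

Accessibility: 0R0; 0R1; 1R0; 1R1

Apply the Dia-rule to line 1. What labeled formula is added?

a fresh world 2 with 0R2, and not (p or r) at 2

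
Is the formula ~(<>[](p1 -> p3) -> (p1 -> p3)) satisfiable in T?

Satisfiable

1. ~(<>[](p1 -> p3) -> (p1 -> p3)), 0
2. <>[](p1 -> p3), 0
3. ~(p1 -> p3), 0
4. p1, 0
5. ~p3, 0
6. [](p1 -> p3), 1
7. p1 -> p3, 1
8. p3, 1
Accessibility: 0R0, 0R1, 1R1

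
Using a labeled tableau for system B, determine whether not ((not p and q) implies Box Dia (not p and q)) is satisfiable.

1. not ((not p and q) implies Box Dia (not p and q)), u
2. not p and q, u
3. not Box Dia (not p and q), u
4. not p, u
5. q, u
6. not Dia (not p and q), v
7. not (not p and q), u
8. not (not p and q), v
9. not q, u
Accessibility: uRu, uRv, vRu, vRv
Branch closes: q and not q both at u.
Every branch closes; the branch above is one of them.

No, unsatisfiable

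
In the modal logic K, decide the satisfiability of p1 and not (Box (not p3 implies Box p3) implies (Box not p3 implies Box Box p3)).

Unsatisfiable (every branch closes)

1. p1 and not (Box (not p3 implies Box p3) implies (Box not p3 implies Box Box p3)), 0
2. p1, 0   [and-rule on 1]
3. not (Box (not p3 implies Box p3) implies (Box not p3 implies Box Box p3)), 0   [and-rule on 1]
4. Box (not p3 implies Box p3), 0   [neg-implies-rule on 3]
5. not (Box not p3 implies Box Box p3), 0   [neg-implies-rule on 3]
6. Box not p3, 0   [neg-implies-rule on 5]
7. not Box Box p3, 0   [neg-implies-rule on 5]
8. not Box p3, 1   [neg-Box-rule on 7: fresh world 1, 0R1]
9. not p3 implies Box p3, 1   [Box-rule on 4 via 0R1]
10. not p3, 1   [Box-rule on 6 via 0R1]
11. Box p3, 1   [implies-rule on 9 (branches; this branch)]
12. not p3, 2   [neg-Box-rule on 8: fresh world 2, 1R2]
13. p3, 2   [Box-rule on 11 via 1R2]
Accessibility: 0R1, 1R2
Branch closes: p3 and not p3 both at 2.
Every branch closes; the branch above is one of them.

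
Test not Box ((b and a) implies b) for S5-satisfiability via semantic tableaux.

1. not Box ((b and a) implies b), u
2. not ((b and a) implies b), v
3. b and a, v
4. not b, v
5. b, v
6. a, v
Accessibility: uRu, uRv, vRu, vRv
Branch closes: b and not b both at v.
Every branch closes; the branch above is one of them.

No, unsatisfiable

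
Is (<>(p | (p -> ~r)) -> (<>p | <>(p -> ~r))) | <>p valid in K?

Yes, valid

Tableau for the negation ~((<>(p | (p -> ~r)) -> (<>p | <>(p -> ~r))) | <>p):
1. ~((<>(p | (p -> ~r)) -> (<>p | <>(p -> ~r))) | <>p), 0
2. ~(<>(p | (p -> ~r)) -> (<>p | <>(p -> ~r))), 0
3. ~<>p, 0
4. <>(p | (p -> ~r)), 0
5. ~(<>p | <>(p -> ~r)), 0
6. ~<>(p -> ~r), 0
7. p | (p -> ~r), 1
8. ~p, 1
9. ~(p -> ~r), 1
10. p, 1
11. r, 1
Accessibility: 0R1
Branch closes: p and ~p both at 1.
All branches of the negation close; one closing branch shown above.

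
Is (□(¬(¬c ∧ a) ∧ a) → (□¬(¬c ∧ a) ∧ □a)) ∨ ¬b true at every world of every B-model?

Valid

Tableau for the negation ¬((□(¬(¬c ∧ a) ∧ a) → (□¬(¬c ∧ a) ∧ □a)) ∨ ¬b):
1. ¬((□(¬(¬c ∧ a) ∧ a) → (□¬(¬c ∧ a) ∧ □a)) ∨ ¬b), w0
2. ¬(□(¬(¬c ∧ a) ∧ a) → (□¬(¬c ∧ a) ∧ □a)), w0
3. b, w0
4. □(¬(¬c ∧ a) ∧ a), w0
5. ¬(□¬(¬c ∧ a) ∧ □a), w0
6. ¬(¬c ∧ a) ∧ a, w0
7. ¬(¬c ∧ a), w0
8. a, w0
9. ¬□¬(¬c ∧ a), w0
10. c, w0
11. ¬c ∧ a, w1
12. ¬c, w1
13. a, w1
14. ¬(¬c ∧ a) ∧ a, w1
15. ¬(¬c ∧ a), w1
16. ¬a, w1
Accessibility: w0Rw0, w0Rw1, w1Rw0, w1Rw1
Branch closes: a and ¬a both at w1.
Every branch of the negation's tableau closes; the branch above is one of them.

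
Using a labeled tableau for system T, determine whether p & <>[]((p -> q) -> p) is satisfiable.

1. p & <>[]((p -> q) -> p), u
2. p, u
3. <>[]((p -> q) -> p), u
4. []((p -> q) -> p), v
5. (p -> q) -> p, v
6. p, v
Accessibility: uRu, uRv, vRv

Yes, satisfiable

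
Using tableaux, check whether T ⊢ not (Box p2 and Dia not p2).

Tableau for the negation Box p2 and Dia not p2:
1. Box p2 and Dia not p2, w0
2. Box p2, w0
3. Dia not p2, w0
4. p2, w0
5. not p2, w1
6. p2, w1
Accessibility: w0Rw0, w0Rw1, w1Rw1
Branch closes: p2 and not p2 both at w1.
All branches of the negation close; one closing branch shown above.

Valid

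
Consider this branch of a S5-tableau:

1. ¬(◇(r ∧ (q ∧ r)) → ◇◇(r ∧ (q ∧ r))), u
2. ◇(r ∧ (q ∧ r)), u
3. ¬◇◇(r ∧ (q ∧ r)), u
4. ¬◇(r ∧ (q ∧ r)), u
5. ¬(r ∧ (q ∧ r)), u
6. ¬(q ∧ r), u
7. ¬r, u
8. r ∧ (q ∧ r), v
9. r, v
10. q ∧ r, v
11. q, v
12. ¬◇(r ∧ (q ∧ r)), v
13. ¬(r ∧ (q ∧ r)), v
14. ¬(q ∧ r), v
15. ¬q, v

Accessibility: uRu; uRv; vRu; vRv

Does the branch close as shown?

Both q and ¬q appear at v.

Closed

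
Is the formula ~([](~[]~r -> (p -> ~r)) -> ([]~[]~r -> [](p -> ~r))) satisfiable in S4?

Unsatisfiable (every branch closes)

1. ~([](~[]~r -> (p -> ~r)) -> ([]~[]~r -> [](p -> ~r))), w0
2. [](~[]~r -> (p -> ~r)), w0
3. ~([]~[]~r -> [](p -> ~r)), w0
4. []~[]~r, w0
5. ~[](p -> ~r), w0
6. ~[]~r -> (p -> ~r), w0
7. ~[]~r, w0
8. p -> ~r, w0
9. ~r, w0
10. ~(p -> ~r), w1
11. p, w1
12. r, w1
13. ~[]~r -> (p -> ~r), w1
14. ~[]~r, w1
15. p -> ~r, w1
16. ~r, w1
Accessibility: w0Rw0, w0Rw1, w1Rw1
Branch closes: r and ~r both at w1.
Every branch closes; the branch above is one of them.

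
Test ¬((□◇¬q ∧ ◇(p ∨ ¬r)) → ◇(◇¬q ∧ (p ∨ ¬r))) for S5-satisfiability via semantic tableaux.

Unsatisfiable

1. ¬((□◇¬q ∧ ◇(p ∨ ¬r)) → ◇(◇¬q ∧ (p ∨ ¬r))), w0
2. □◇¬q ∧ ◇(p ∨ ¬r), w0   [¬→-rule on 1]
3. ¬◇(◇¬q ∧ (p ∨ ¬r)), w0   [¬→-rule on 1]
4. □◇¬q, w0   [∧-rule on 2]
5. ◇(p ∨ ¬r), w0   [∧-rule on 2]
6. ¬(◇¬q ∧ (p ∨ ¬r)), w0   [¬◇-rule on 3 via w0Rw0]
7. ◇¬q, w0   [□-rule on 4 via w0Rw0]
8. ¬(p ∨ ¬r), w0   [¬∧-rule on 6 (branches; this branch)]
9. ¬p, w0   [¬∨-rule on 8]
10. r, w0   [¬∨-rule on 8]
11. p ∨ ¬r, w1   [◇-rule on 5: fresh world w1, w0Rw1]
12. ¬(◇¬q ∧ (p ∨ ¬r)), w1   [¬◇-rule on 3 via w0Rw1]
13. ◇¬q, w1   [□-rule on 4 via w0Rw1]
14. ¬r, w1   [∨-rule on 11 (branches; this branch)]
15. ¬◇¬q, w1   [¬∧-rule on 12 (branches; this branch)]
16. q, w0   [¬◇-rule on 15 via w1Rw0]
17. q, w1   [¬◇-rule on 15 via w1Rw1]
18. ¬q, w2   [◇-rule on 7: fresh world w2, w0Rw2]
19. ¬(◇¬q ∧ (p ∨ ¬r)), w2   [¬◇-rule on 3 via w0Rw2]
20. ◇¬q, w2   [□-rule on 4 via w0Rw2]
21. q, w2   [¬◇-rule on 15 via w1Rw2]
Accessibility: w0Rw0, w0Rw1, w0Rw2, w1Rw0, w1Rw1, w1Rw2, w2Rw0, w2Rw1, w2Rw2
Branch closes: q and ¬q both at w2.
All branches of the tableau close; one closing branch shown above.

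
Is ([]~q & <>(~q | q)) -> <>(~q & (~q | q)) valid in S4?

Tableau for the negation ~(([]~q & <>(~q | q)) -> <>(~q & (~q | q))):
1. ~(([]~q & <>(~q | q)) -> <>(~q & (~q | q))), u
2. []~q & <>(~q | q), u   [~->-rule on 1]
3. ~<>(~q & (~q | q)), u   [~->-rule on 1]
4. []~q, u   [&-rule on 2]
5. <>(~q | q), u   [&-rule on 2]
6. ~(~q & (~q | q)), u   [~<>-rule on 3 via uRu]
7. ~q, u   [[]-rule on 4 via uRu]
8. ~(~q | q), u   [~&-rule on 6 (branches; this branch)]
9. q, u   [~|-rule on 8]
Accessibility: uRu
Branch closes: q and ~q both at u.
All branches of the negation close; one closing branch shown above.

Yes, valid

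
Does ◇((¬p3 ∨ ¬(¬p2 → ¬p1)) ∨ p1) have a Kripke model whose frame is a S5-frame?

1. ◇((¬p3 ∨ ¬(¬p2 → ¬p1)) ∨ p1), w0
2. (¬p3 ∨ ¬(¬p2 → ¬p1)) ∨ p1, w1
3. p1, w1
Accessibility: w0Rw0, w0Rw1, w1Rw0, w1Rw1

Yes, satisfiable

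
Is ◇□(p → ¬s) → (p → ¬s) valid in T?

No, not valid

Tableau for the negation ¬(◇□(p → ¬s) → (p → ¬s)):
1. ¬(◇□(p → ¬s) → (p → ¬s)), w0
2. ◇□(p → ¬s), w0   [¬→-rule on 1]
3. ¬(p → ¬s), w0   [¬→-rule on 1]
4. p, w0   [¬→-rule on 3]
5. s, w0   [¬→-rule on 3]
6. □(p → ¬s), w1   [◇-rule on 2: fresh world w1, w0Rw1]
7. p → ¬s, w1   [□-rule on 6 via w1Rw1]
8. ¬s, w1   [→-rule on 7 (branches; this branch)]
Accessibility: w0Rw0, w0Rw1, w1Rw1
The negation has an open branch (countermodel exists).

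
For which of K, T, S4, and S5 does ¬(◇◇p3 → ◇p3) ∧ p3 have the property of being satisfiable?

K-tableau for the formula:
1. ¬(◇◇p3 → ◇p3) ∧ p3, 0
2. ¬(◇◇p3 → ◇p3), 0   [∧-rule on 1]
3. p3, 0   [∧-rule on 1]
4. ◇◇p3, 0   [¬→-rule on 2]
5. ¬◇p3, 0   [¬→-rule on 2]
6. ◇p3, 1   [◇-rule on 4: fresh world 1, 0R1]
7. ¬p3, 1   [¬◇-rule on 5 via 0R1]
8. p3, 2   [◇-rule on 6: fresh world 2, 1R2]
Accessibility: 0R1, 1R2
Complete open branch: satisfiable in K.
T-tableau for the formula:
1. ¬(◇◇p3 → ◇p3) ∧ p3, 0
2. ¬(◇◇p3 → ◇p3), 0   [∧-rule on 1]
3. p3, 0   [∧-rule on 1]
4. ◇◇p3, 0   [¬→-rule on 2]
5. ¬◇p3, 0   [¬→-rule on 2]
6. ¬p3, 0   [¬◇-rule on 5 via 0R0]
Accessibility: 0R0
Branch closes: p3 and ¬p3 both at 0.
Every branch closes (one shown): unsatisfiable in T, hence also in S4, S5 (every S4/S5-frame is a T-frame).

K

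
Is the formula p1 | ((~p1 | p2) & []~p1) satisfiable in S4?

Yes, satisfiable

1. p1 | ((~p1 | p2) & []~p1), w0
2. (~p1 | p2) & []~p1, w0
3. ~p1 | p2, w0
4. []~p1, w0
5. ~p1, w0
6. p2, w0
Accessibility: w0Rw0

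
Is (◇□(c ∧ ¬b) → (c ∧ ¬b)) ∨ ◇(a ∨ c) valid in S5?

Tableau for the negation ¬((◇□(c ∧ ¬b) → (c ∧ ¬b)) ∨ ◇(a ∨ c)):
1. ¬((◇□(c ∧ ¬b) → (c ∧ ¬b)) ∨ ◇(a ∨ c)), u
2. ¬(◇□(c ∧ ¬b) → (c ∧ ¬b)), u
3. ¬◇(a ∨ c), u
4. ◇□(c ∧ ¬b), u
5. ¬(c ∧ ¬b), u
6. ¬(a ∨ c), u
7. ¬a, u
8. ¬c, u
9. b, u
10. □(c ∧ ¬b), v
11. ¬(a ∨ c), v
12. ¬a, v
13. ¬c, v
14. c ∧ ¬b, u
15. c, u
16. ¬b, u
Accessibility: uRu, uRv, vRu, vRv
Branch closes: c and ¬c both at u.
Every branch of the negation's tableau closes; the branch above is one of them.

Valid in S5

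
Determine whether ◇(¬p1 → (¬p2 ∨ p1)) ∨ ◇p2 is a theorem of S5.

Tableau for the negation ¬(◇(¬p1 → (¬p2 ∨ p1)) ∨ ◇p2):
1. ¬(◇(¬p1 → (¬p2 ∨ p1)) ∨ ◇p2), 0
2. ¬◇(¬p1 → (¬p2 ∨ p1)), 0   [¬∨-rule on 1]
3. ¬◇p2, 0   [¬∨-rule on 1]
4. ¬(¬p1 → (¬p2 ∨ p1)), 0   [¬◇-rule on 2 via 0R0]
5. ¬p1, 0   [¬→-rule on 4]
6. ¬(¬p2 ∨ p1), 0   [¬→-rule on 4]
7. p2, 0   [¬∨-rule on 6]
8. ¬p2, 0   [¬◇-rule on 3 via 0R0]
Accessibility: 0R0
Branch closes: p2 and ¬p2 both at 0.
All branches of the negation close; one closing branch shown above.

Valid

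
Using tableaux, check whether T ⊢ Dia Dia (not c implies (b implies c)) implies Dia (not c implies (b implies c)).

Tableau for the negation not (Dia Dia (not c implies (b implies c)) implies Dia (not c implies (b implies c))):
1. not (Dia Dia (not c implies (b implies c)) implies Dia (not c implies (b implies c))), 0
2. Dia Dia (not c implies (b implies c)), 0
3. not Dia (not c implies (b implies c)), 0
4. not (not c implies (b implies c)), 0
5. not c, 0
6. not (b implies c), 0
7. b, 0
8. Dia (not c implies (b implies c)), 1
9. not (not c implies (b implies c)), 1
10. not c, 1
11. not (b implies c), 1
12. b, 1
13. not c implies (b implies c), 2
14. b implies c, 2
15. c, 2
Accessibility: 0R0, 0R1, 1R1, 1R2, 2R2
The negation has an open branch (countermodel exists).

Invalid (countermodel exists)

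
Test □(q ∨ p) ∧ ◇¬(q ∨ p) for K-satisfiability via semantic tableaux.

Unsatisfiable

1. □(q ∨ p) ∧ ◇¬(q ∨ p), 0
2. □(q ∨ p), 0
3. ◇¬(q ∨ p), 0
4. ¬(q ∨ p), 1
5. ¬q, 1
6. ¬p, 1
7. q ∨ p, 1
8. p, 1
Accessibility: 0R1
Branch closes: p and ¬p both at 1.
All branches of the tableau close; one closing branch shown above.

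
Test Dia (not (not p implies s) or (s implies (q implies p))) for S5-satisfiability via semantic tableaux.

1. Dia (not (not p implies s) or (s implies (q implies p))), 0
2. not (not p implies s) or (s implies (q implies p)), 1
3. s implies (q implies p), 1
4. q implies p, 1
5. p, 1
Accessibility: 0R0, 0R1, 1R0, 1R1

Satisfiable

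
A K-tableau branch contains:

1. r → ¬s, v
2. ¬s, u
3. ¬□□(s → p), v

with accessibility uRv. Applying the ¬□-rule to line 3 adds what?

a fresh world w with vRw, and ¬□(s → p) at w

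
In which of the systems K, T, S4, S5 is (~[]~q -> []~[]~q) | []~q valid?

S5-tableau for the negation ~((~[]~q -> []~[]~q) | []~q):
1. ~((~[]~q -> []~[]~q) | []~q), u
2. ~(~[]~q -> []~[]~q), u
3. ~[]~q, u
4. ~[]~[]~q, u
5. q, v
6. []~q, w
7. ~q, u
8. ~q, v
Accessibility: uRu, uRv, uRw, vRu, vRv, vRw, wRu, wRv, wRw
Branch closes: q and ~q both at v.
Every branch closes (one shown): valid in S5.
S4-tableau for the negation ~((~[]~q -> []~[]~q) | []~q):
1. ~((~[]~q -> []~[]~q) | []~q), u
2. ~(~[]~q -> []~[]~q), u
3. ~[]~q, u
4. ~[]~[]~q, u
5. q, v
6. []~q, w
7. ~q, w
Accessibility: uRu, uRv, uRw, vRv, wRw
Complete open branch: countermodel on an S4-frame, so not valid in S4, nor in K, T (the same frame is also a K-frame and a T-frame).

S5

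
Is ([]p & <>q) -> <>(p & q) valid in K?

Tableau for the negation ~(([]p & <>q) -> <>(p & q)):
1. ~(([]p & <>q) -> <>(p & q)), w0
2. []p & <>q, w0   [~->-rule on 1]
3. ~<>(p & q), w0   [~->-rule on 1]
4. []p, w0   [&-rule on 2]
5. <>q, w0   [&-rule on 2]
6. q, w1   [<>-rule on 5: fresh world w1, w0Rw1]
7. ~(p & q), w1   [~<>-rule on 3 via w0Rw1]
8. p, w1   [[]-rule on 4 via w0Rw1]
9. ~q, w1   [~&-rule on 7 (branches; this branch)]
Accessibility: w0Rw1
Branch closes: q and ~q both at w1.
Every branch of the negation's tableau closes; the branch above is one of them.

Valid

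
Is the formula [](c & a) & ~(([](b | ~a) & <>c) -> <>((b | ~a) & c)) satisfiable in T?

Unsatisfiable

1. [](c & a) & ~(([](b | ~a) & <>c) -> <>((b | ~a) & c)), u
2. [](c & a), u
3. ~(([](b | ~a) & <>c) -> <>((b | ~a) & c)), u
4. [](b | ~a) & <>c, u
5. ~<>((b | ~a) & c), u
6. [](b | ~a), u
7. <>c, u
8. c & a, u
9. c, u
10. a, u
11. ~((b | ~a) & c), u
12. b | ~a, u
13. ~(b | ~a), u
14. ~b, u
15. ~a, u
Accessibility: uRu
Branch closes: a and ~a both at u.
Every branch closes; the branch above is one of them.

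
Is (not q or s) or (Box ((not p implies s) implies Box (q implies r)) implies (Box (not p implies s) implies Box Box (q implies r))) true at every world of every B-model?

Tableau for the negation not ((not q or s) or (Box ((not p implies s) implies Box (q implies r)) implies (Box (not p implies s) implies Box Box (q implies r)))):
1. not ((not q or s) or (Box ((not p implies s) implies Box (q implies r)) implies (Box (not p implies s) implies Box Box (q implies r)))), u
2. not (not q or s), u
3. not (Box ((not p implies s) implies Box (q implies r)) implies (Box (not p implies s) implies Box Box (q implies r))), u
4. q, u
5. not s, u
6. Box ((not p implies s) implies Box (q implies r)), u
7. not (Box (not p implies s) implies Box Box (q implies r)), u
8. Box (not p implies s), u
9. not Box Box (q implies r), u
10. (not p implies s) implies Box (q implies r), u
11. not p implies s, u
12. Box (q implies r), u
13. q implies r, u
14. p, u
15. r, u
16. not Box (q implies r), v
17. (not p implies s) implies Box (q implies r), v
18. not p implies s, v
19. q implies r, v
20. Box (q implies r), v
21. s, v
22. r, v
23. not (q implies r), w
24. q, w
25. not r, w
26. q implies r, w
27. r, w
Accessibility: uRu, uRv, vRu, vRv, vRw, wRv, wRw
Branch closes: r and not r both at w.
All branches of the negation close; one closing branch shown above.

Yes, valid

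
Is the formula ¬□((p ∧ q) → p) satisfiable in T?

Unsatisfiable

1. ¬□((p ∧ q) → p), u
2. ¬((p ∧ q) → p), v
3. p ∧ q, v
4. ¬p, v
5. p, v
6. q, v
Accessibility: uRu, uRv, vRv
Branch closes: p and ¬p both at v.
(One branch shown.) All branches close.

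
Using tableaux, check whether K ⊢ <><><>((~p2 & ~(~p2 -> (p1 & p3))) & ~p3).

Tableau for the negation ~<><><>((~p2 & ~(~p2 -> (p1 & p3))) & ~p3):
1. ~<><><>((~p2 & ~(~p2 -> (p1 & p3))) & ~p3), 0
The negation has an open branch (countermodel exists).

No, not valid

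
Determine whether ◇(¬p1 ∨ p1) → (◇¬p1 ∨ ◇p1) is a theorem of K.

Valid in K

Tableau for the negation ¬(◇(¬p1 ∨ p1) → (◇¬p1 ∨ ◇p1)):
1. ¬(◇(¬p1 ∨ p1) → (◇¬p1 ∨ ◇p1)), w0
2. ◇(¬p1 ∨ p1), w0
3. ¬(◇¬p1 ∨ ◇p1), w0
4. ¬◇¬p1, w0
5. ¬◇p1, w0
6. ¬p1 ∨ p1, w1
7. p1, w1
8. ¬p1, w1
Accessibility: w0Rw1
Branch closes: p1 and ¬p1 both at w1.
Every branch of the negation's tableau closes; the branch above is one of them.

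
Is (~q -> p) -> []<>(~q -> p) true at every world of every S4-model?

Invalid (countermodel exists)

Tableau for the negation ~((~q -> p) -> []<>(~q -> p)):
1. ~((~q -> p) -> []<>(~q -> p)), u
2. ~q -> p, u
3. ~[]<>(~q -> p), u
4. p, u
5. ~<>(~q -> p), v
6. ~(~q -> p), v
7. ~q, v
8. ~p, v
Accessibility: uRu, uRv, vRv
The negation has an open branch (countermodel exists).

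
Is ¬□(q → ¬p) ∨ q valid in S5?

Tableau for the negation ¬(¬□(q → ¬p) ∨ q):
1. ¬(¬□(q → ¬p) ∨ q), u
2. □(q → ¬p), u
3. ¬q, u
4. q → ¬p, u
5. ¬p, u
Accessibility: uRu
The negation has an open branch (countermodel exists).

No, not valid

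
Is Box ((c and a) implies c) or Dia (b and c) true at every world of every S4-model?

Tableau for the negation not (Box ((c and a) implies c) or Dia (b and c)):
1. not (Box ((c and a) implies c) or Dia (b and c)), u
2. not Box ((c and a) implies c), u
3. not Dia (b and c), u
4. not (b and c), u
5. not c, u
6. not ((c and a) implies c), v
7. c and a, v
8. not c, v
9. c, v
10. a, v
Accessibility: uRu, uRv, vRv
Branch closes: c and not c both at v.
Every branch of the negation's tableau closes; the branch above is one of them.

Valid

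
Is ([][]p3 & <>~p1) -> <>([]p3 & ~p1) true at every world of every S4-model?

Yes, valid

Tableau for the negation ~(([][]p3 & <>~p1) -> <>([]p3 & ~p1)):
1. ~(([][]p3 & <>~p1) -> <>([]p3 & ~p1)), 0
2. [][]p3 & <>~p1, 0
3. ~<>([]p3 & ~p1), 0
4. [][]p3, 0
5. <>~p1, 0
6. ~([]p3 & ~p1), 0
7. []p3, 0
8. p3, 0
9. p1, 0
10. ~p1, 1
11. ~([]p3 & ~p1), 1
12. []p3, 1
13. p3, 1
14. ~[]p3, 1
15. ~p3, 2
16. ~([]p3 & ~p1), 2
17. []p3, 2
18. p3, 2
Accessibility: 0R0, 0R1, 0R2, 1R1, 1R2, 2R2
Branch closes: p3 and ~p3 both at 2.
All branches of the negation close; one closing branch shown above.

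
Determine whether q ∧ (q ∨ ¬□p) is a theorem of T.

No, not valid

Tableau for the negation ¬(q ∧ (q ∨ ¬□p)):
1. ¬(q ∧ (q ∨ ¬□p)), w0
2. ¬(q ∨ ¬□p), w0   [¬∧-rule on 1 (branches; this branch)]
3. ¬q, w0   [¬∨-rule on 2]
4. □p, w0   [¬∨-rule on 2]
5. p, w0   [□-rule on 4 via w0Rw0]
Accessibility: w0Rw0
The negation has an open branch (countermodel exists).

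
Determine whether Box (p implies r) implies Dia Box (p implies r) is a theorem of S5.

Valid

Tableau for the negation not (Box (p implies r) implies Dia Box (p implies r)):
1. not (Box (p implies r) implies Dia Box (p implies r)), u
2. Box (p implies r), u
3. not Dia Box (p implies r), u
4. p implies r, u
5. not Box (p implies r), u
6. r, u
7. not (p implies r), v
8. p, v
9. not r, v
10. p implies r, v
11. not Box (p implies r), v
12. r, v
Accessibility: uRu, uRv, vRu, vRv
Branch closes: r and not r both at v.
Every branch of the negation's tableau closes; the branch above is one of them.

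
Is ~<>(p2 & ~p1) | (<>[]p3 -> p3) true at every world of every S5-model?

Valid in S5

Tableau for the negation ~(~<>(p2 & ~p1) | (<>[]p3 -> p3)):
1. ~(~<>(p2 & ~p1) | (<>[]p3 -> p3)), 0
2. <>(p2 & ~p1), 0
3. ~(<>[]p3 -> p3), 0
4. <>[]p3, 0
5. ~p3, 0
6. p2 & ~p1, 1
7. p2, 1
8. ~p1, 1
9. []p3, 2
10. p3, 0
Accessibility: 0R0, 0R1, 0R2, 1R0, 1R1, 1R2, 2R0, 2R1, 2R2
Branch closes: p3 and ~p3 both at 0.
Every branch of the negation's tableau closes; the branch above is one of them.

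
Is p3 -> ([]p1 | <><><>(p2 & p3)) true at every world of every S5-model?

Not valid

Tableau for the negation ~(p3 -> ([]p1 | <><><>(p2 & p3))):
1. ~(p3 -> ([]p1 | <><><>(p2 & p3))), u
2. p3, u
3. ~([]p1 | <><><>(p2 & p3)), u
4. ~[]p1, u
5. ~<><><>(p2 & p3), u
6. ~<><>(p2 & p3), u
7. ~<>(p2 & p3), u
8. ~(p2 & p3), u
9. ~p2, u
10. ~p1, v
11. ~<><>(p2 & p3), v
12. ~<>(p2 & p3), v
13. ~(p2 & p3), v
14. ~p3, v
Accessibility: uRu, uRv, vRu, vRv
The negation has an open branch (countermodel exists).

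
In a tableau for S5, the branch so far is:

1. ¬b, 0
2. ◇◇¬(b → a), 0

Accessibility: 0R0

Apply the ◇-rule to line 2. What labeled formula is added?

a fresh world 1 with 0R1, and ◇¬(b → a) at 1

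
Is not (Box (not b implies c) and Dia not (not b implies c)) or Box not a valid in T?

Tableau for the negation not (not (Box (not b implies c) and Dia not (not b implies c)) or Box not a):
1. not (not (Box (not b implies c) and Dia not (not b implies c)) or Box not a), w0
2. Box (not b implies c) and Dia not (not b implies c), w0   [neg-or-rule on 1]
3. not Box not a, w0   [neg-or-rule on 1]
4. Box (not b implies c), w0   [and-rule on 2]
5. Dia not (not b implies c), w0   [and-rule on 2]
6. not b implies c, w0   [Box-rule on 4 via w0Rw0]
7. c, w0   [implies-rule on 6 (branches; this branch)]
8. a, w1   [neg-Box-rule on 3: fresh world w1, w0Rw1]
9. not b implies c, w1   [Box-rule on 4 via w0Rw1]
10. c, w1   [implies-rule on 9 (branches; this branch)]
11. not (not b implies c), w2   [Dia-rule on 5: fresh world w2, w0Rw2]
12. not b, w2   [neg-implies-rule on 11]
13. not c, w2   [neg-implies-rule on 11]
14. not b implies c, w2   [Box-rule on 4 via w0Rw2]
15. c, w2   [implies-rule on 14 (branches; this branch)]
Accessibility: w0Rw0, w0Rw1, w0Rw2, w1Rw1, w2Rw2
Branch closes: c and not c both at w2.
Every branch of the negation's tableau closes; the branch above is one of them.

Valid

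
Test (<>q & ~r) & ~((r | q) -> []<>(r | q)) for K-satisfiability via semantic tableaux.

1. (<>q & ~r) & ~((r | q) -> []<>(r | q)), 0
2. <>q & ~r, 0
3. ~((r | q) -> []<>(r | q)), 0
4. <>q, 0
5. ~r, 0
6. r | q, 0
7. ~[]<>(r | q), 0
8. q, 0
9. q, 1
10. ~<>(r | q), 2
Accessibility: 0R1, 0R2

Satisfiable (open branch found)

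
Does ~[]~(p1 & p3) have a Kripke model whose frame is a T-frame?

1. ~[]~(p1 & p3), u
2. p1 & p3, v   [~[]-rule on 1: fresh world v, uRv]
3. p1, v   [&-rule on 2]
4. p3, v   [&-rule on 2]
Accessibility: uRu, uRv, vRv

Satisfiable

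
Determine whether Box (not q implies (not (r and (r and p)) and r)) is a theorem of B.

Not valid

Tableau for the negation not Box (not q implies (not (r and (r and p)) and r)):
1. not Box (not q implies (not (r and (r and p)) and r)), 0
2. not (not q implies (not (r and (r and p)) and r)), 1   [neg-Box-rule on 1: fresh world 1, 0R1]
3. not q, 1   [neg-implies-rule on 2]
4. not (not (r and (r and p)) and r), 1   [neg-implies-rule on 2]
5. not r, 1   [neg-and-rule on 4 (branches; this branch)]
Accessibility: 0R0, 0R1, 1R0, 1R1
The negation has an open branch (countermodel exists).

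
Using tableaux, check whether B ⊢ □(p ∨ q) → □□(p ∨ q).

Tableau for the negation ¬(□(p ∨ q) → □□(p ∨ q)):
1. ¬(□(p ∨ q) → □□(p ∨ q)), u
2. □(p ∨ q), u
3. ¬□□(p ∨ q), u
4. p ∨ q, u
5. q, u
6. ¬□(p ∨ q), v
7. p ∨ q, v
8. q, v
9. ¬(p ∨ q), w
10. ¬p, w
11. ¬q, w
Accessibility: uRu, uRv, vRu, vRv, vRw, wRv, wRw
The negation has an open branch (countermodel exists).

Not valid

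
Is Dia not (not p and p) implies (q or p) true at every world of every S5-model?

Tableau for the negation not (Dia not (not p and p) implies (q or p)):
1. not (Dia not (not p and p) implies (q or p)), 0
2. Dia not (not p and p), 0   [neg-implies-rule on 1]
3. not (q or p), 0   [neg-implies-rule on 1]
4. not q, 0   [neg-or-rule on 3]
5. not p, 0   [neg-or-rule on 3]
6. not (not p and p), 1   [Dia-rule on 2: fresh world 1, 0R1]
7. not p, 1   [neg-and-rule on 6 (branches; this branch)]
Accessibility: 0R0, 0R1, 1R0, 1R1
The negation has an open branch (countermodel exists).

Invalid (countermodel exists)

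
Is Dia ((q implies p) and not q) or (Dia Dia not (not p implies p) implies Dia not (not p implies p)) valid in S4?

Tableau for the negation not (Dia ((q implies p) and not q) or (Dia Dia not (not p implies p) implies Dia not (not p implies p))):
1. not (Dia ((q implies p) and not q) or (Dia Dia not (not p implies p) implies Dia not (not p implies p))), u
2. not Dia ((q implies p) and not q), u
3. not (Dia Dia not (not p implies p) implies Dia not (not p implies p)), u
4. Dia Dia not (not p implies p), u
5. not Dia not (not p implies p), u
6. not ((q implies p) and not q), u
7. not p implies p, u
8. q, u
9. p, u
10. Dia not (not p implies p), v
11. not ((q implies p) and not q), v
12. not p implies p, v
13. q, v
14. p, v
15. not (not p implies p), w
16. not p, w
17. not ((q implies p) and not q), w
18. not p implies p, w
19. not (q implies p), w
20. q, w
21. p, w
Accessibility: uRu, uRv, uRw, vRv, vRw, wRw
Branch closes: p and not p both at w.
All branches of the negation close; one closing branch shown above.

Yes, valid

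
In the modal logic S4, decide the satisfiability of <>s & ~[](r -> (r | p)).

1. <>s & ~[](r -> (r | p)), 0
2. <>s, 0
3. ~[](r -> (r | p)), 0
4. s, 1
5. ~(r -> (r | p)), 2
6. r, 2
7. ~(r | p), 2
8. ~r, 2
9. ~p, 2
Accessibility: 0R0, 0R1, 0R2, 1R1, 2R2
Branch closes: r and ~r both at 2.
(One branch shown.) All branches close.

Unsatisfiable (every branch closes)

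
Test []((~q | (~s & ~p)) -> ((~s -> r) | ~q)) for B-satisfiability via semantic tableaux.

1. []((~q | (~s & ~p)) -> ((~s -> r) | ~q)), 0
2. (~q | (~s & ~p)) -> ((~s -> r) | ~q), 0
3. (~s -> r) | ~q, 0
4. ~q, 0
Accessibility: 0R0

Yes, satisfiable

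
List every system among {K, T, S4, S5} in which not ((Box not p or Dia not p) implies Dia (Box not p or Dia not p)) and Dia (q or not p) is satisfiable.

T-tableau for the formula:
1. not ((Box not p or Dia not p) implies Dia (Box not p or Dia not p)) and Dia (q or not p), 0
2. not ((Box not p or Dia not p) implies Dia (Box not p or Dia not p)), 0
3. Dia (q or not p), 0
4. Box not p or Dia not p, 0
5. not Dia (Box not p or Dia not p), 0
6. not (Box not p or Dia not p), 0
7. not Box not p, 0
8. not Dia not p, 0
9. p, 0
10. Dia not p, 0
11. q or not p, 1
12. not (Box not p or Dia not p), 1
13. not Box not p, 1
14. not Dia not p, 1
15. p, 1
16. q, 1
17. p, 2
18. not (Box not p or Dia not p), 2
19. not Box not p, 2
20. not Dia not p, 2
21. not p, 3
22. not (Box not p or Dia not p), 3
23. not Box not p, 3
24. not Dia not p, 3
25. p, 3
Accessibility: 0R0, 0R1, 0R2, 0R3, 1R1, 2R2, 3R3
Branch closes: p and not p both at 3.
Every branch closes (one shown): unsatisfiable in T, hence also in S4, S5 (every S4/S5-frame is a T-frame).
K-tableau for the formula:
1. not ((Box not p or Dia not p) implies Dia (Box not p or Dia not p)) and Dia (q or not p), 0
2. not ((Box not p or Dia not p) implies Dia (Box not p or Dia not p)), 0
3. Dia (q or not p), 0
4. Box not p or Dia not p, 0
5. not Dia (Box not p or Dia not p), 0
6. Dia not p, 0
7. q or not p, 1
8. not (Box not p or Dia not p), 1
9. not Box not p, 1
10. not Dia not p, 1
11. not p, 1
12. not p, 2
13. not (Box not p or Dia not p), 2
14. not Box not p, 2
15. not Dia not p, 2
16. p, 3
17. p, 4
Accessibility: 0R1, 0R2, 1R3, 2R4
Complete open branch: satisfiable in K.

K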